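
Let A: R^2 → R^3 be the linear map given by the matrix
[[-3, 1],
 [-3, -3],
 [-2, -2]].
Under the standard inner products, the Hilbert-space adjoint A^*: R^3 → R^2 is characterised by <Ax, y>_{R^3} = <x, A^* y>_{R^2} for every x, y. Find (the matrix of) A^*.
A^* = A^T =
[[-3, -3, -2],
 [1, -3, -2]]

For real matrices with standard dot products, the defining identity <Ax, y> = <x, A^* y> gives (Ax)^T y = x^T (A^*) y, i.e. x^T A^T y = x^T (A^*) y. Since this holds for all x, y, we must have A^* = A^T. Therefore
A^* =
[[-3, -3, -2],
 [1, -3, -2]].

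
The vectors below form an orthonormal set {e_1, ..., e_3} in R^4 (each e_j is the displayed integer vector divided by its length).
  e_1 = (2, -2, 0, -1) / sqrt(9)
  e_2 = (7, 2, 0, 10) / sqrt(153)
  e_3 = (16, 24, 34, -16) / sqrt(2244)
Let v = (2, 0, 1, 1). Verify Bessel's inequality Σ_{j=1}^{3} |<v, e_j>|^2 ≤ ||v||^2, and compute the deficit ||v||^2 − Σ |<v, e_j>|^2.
Σ |<v, e_j>|^2 = 194/33; ||v||^2 = 6; deficit = 4/33

Write each e_j = u_j / sqrt(<u_j, u_j>) where u_j is the displayed integer vector. Then <v, e_j> = <v, u_j> / sqrt(<u_j, u_j>), so |<v, e_j>|^2 = <v, u_j>^2 / <u_j, u_j>.
Coefficients: <v, e_1> = 3/sqrt(9), <v, e_2> = 24/sqrt(153), <v, e_3> = 50/sqrt(2244).
Square and sum: Σ |<v, e_j>|^2 = 194/33.
Compute ||v||^2 = v·v = 6.
Deficit = 6 − 194/33 = 4/33 ≥ 0, confirming Bessel's inequality. (The deficit equals ||v − Σ <v,e_j> e_j||^2, the squared distance from v to span{e_j}.)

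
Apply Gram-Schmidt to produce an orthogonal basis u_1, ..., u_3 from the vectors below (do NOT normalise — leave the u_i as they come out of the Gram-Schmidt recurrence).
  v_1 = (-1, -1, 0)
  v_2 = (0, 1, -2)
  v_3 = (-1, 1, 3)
Orthogonal basis:
  u_1 = (-1, -1, 0)
  u_2 = (-1/2, 1/2, -2)
  u_3 = (-14/9, 14/9, 7/9)

Apply the Gram-Schmidt recurrence
  u_1 = v_1
  u_i = v_i − Σ_{j<i} ((v_i · u_j) / (u_j · u_j)) · u_j.

Step by step this gives:
  u_1 = (-1, -1, 0)
  u_2 = (-1/2, 1/2, -2)
  u_3 = (-14/9, 14/9, 7/9)

Orthogonality check:
  u_2 · u_1 = 0 (should be 0)
  u_3 · u_1 = 0 (should be 0)
  u_3 · u_2 = 0 (should be 0)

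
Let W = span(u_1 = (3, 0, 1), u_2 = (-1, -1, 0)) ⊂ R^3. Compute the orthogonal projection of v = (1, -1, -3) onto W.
proj_W(v) = (0, 0, 0)

Set up U = [u_1 | ... | u_2] ∈ R^(3×2). The projector onto W = col(U) is P = U (U^T U)^(-1) U^T.
Compute U^T U =
  [10, -3]
  [-3, 2],
and U^T v = (0, 0).
Solve U^T U · c = U^T v for the coefficients: c = (0, 0). The projection is proj_W(v) = U c.
Check: (v - proj_W(v)) · u_1 = 0  (should be 0).
Check: (v - proj_W(v)) · u_2 = 0  (should be 0).
Result: proj_W(v) = (0, 0, 0).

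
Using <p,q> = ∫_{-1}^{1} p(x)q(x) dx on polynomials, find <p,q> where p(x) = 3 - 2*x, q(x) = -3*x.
<p,q> = 4

Expand the product: p(x)·q(x) = 6*x^2 - 9*x.
∫_{-1}^{1} of each monomial x^k gives [2/(k+1) if k even, 0 if k odd]. Integrating term-by-term (or equivalently evaluating the antiderivative F(x) = 2*x^3 - 9*x^2/2 at the endpoints):
  F(1) − F(−1) = -5/2 − (-13/2) = 4.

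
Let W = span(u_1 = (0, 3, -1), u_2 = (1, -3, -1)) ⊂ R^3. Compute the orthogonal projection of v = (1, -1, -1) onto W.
proj_W(v) = (17/23, -24/23, -26/23)

Set up U = [u_1 | ... | u_2] ∈ R^(3×2). The projector onto W = col(U) is P = U (U^T U)^(-1) U^T.
Compute U^T U =
  [10, -8]
  [-8, 11],
and U^T v = (-2, 5).
Solve U^T U · c = U^T v for the coefficients: c = (9/23, 17/23). The projection is proj_W(v) = U c.
Check: (v - proj_W(v)) · u_1 = 0  (should be 0).
Check: (v - proj_W(v)) · u_2 = 0  (should be 0).
Result: proj_W(v) = (17/23, -24/23, -26/23).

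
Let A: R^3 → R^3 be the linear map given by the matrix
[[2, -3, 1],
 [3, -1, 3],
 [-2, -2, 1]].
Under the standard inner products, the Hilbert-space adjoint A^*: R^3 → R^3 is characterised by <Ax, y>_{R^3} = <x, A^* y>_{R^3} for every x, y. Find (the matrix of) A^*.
A^* = A^T =
[[2, 3, -2],
 [-3, -1, -2],
 [1, 3, 1]]

For real matrices with standard dot products, the defining identity <Ax, y> = <x, A^* y> gives (Ax)^T y = x^T (A^*) y, i.e. x^T A^T y = x^T (A^*) y. Since this holds for all x, y, we must have A^* = A^T. Therefore
A^* =
[[2, 3, -2],
 [-3, -1, -2],
 [1, 3, 1]].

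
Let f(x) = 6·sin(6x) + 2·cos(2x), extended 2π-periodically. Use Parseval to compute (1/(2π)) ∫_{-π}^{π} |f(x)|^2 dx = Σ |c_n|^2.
Σ |c_n|^2 = 20

Expand |f|^2 and use orthogonality of {sin(nx), cos(mx)} on [-π, π]:
  ∫_{-π}^{π} sin(nx)^2 dx = π, ∫ cos(mx)^2 dx = π, and cross terms integrate to 0.
So ∫_{-π}^{π} f(x)^2 dx = 6^2 · π + 2^2 · π = (36 + 4)π.
Divide by 2π: (36 + 4)/2 = 20.
By Parseval, this equals Σ |c_n|^2.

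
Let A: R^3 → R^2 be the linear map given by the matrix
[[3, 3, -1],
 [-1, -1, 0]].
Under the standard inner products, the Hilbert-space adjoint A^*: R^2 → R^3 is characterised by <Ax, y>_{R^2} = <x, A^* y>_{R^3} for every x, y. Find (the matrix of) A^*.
A^* = A^T =
[[3, -1],
 [3, -1],
 [-1, 0]]

For real matrices with standard dot products, the defining identity <Ax, y> = <x, A^* y> gives (Ax)^T y = x^T (A^*) y, i.e. x^T A^T y = x^T (A^*) y. Since this holds for all x, y, we must have A^* = A^T. Therefore
A^* =
[[3, -1],
 [3, -1],
 [-1, 0]].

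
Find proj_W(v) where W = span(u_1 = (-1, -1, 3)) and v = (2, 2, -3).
proj_W(v) = (13/11, 13/11, -39/11)

Set up U = [u_1 | ... | u_1] ∈ R^(3×1). The projector onto W = col(U) is P = U (U^T U)^(-1) U^T.
Compute U^T U =
  [11],
and U^T v = (-13).
Solve U^T U · c = U^T v for the coefficients: c = (-13/11). The projection is proj_W(v) = U c.
Check: (v - proj_W(v)) · u_1 = 0  (should be 0).
Result: proj_W(v) = (13/11, 13/11, -39/11).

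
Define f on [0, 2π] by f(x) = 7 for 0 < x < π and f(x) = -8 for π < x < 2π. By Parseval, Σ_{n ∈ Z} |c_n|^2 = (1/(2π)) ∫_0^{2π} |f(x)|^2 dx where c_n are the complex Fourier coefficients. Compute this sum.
Σ |c_n|^2 = 113/2

Parseval equates the L^2 energy of f (normalised by 1/(2π)) with the ℓ^2 sum of its Fourier coefficients: (1/(2π)) ∫_0^{2π} |f|^2 = Σ |c_n|^2.
Compute the left side: (1/(2π)) [∫_0^π 7^2 dx + ∫_π^{2π} (-8)^2 dx] = (1/(2π)) · (49π + 64π) = (49 + 64)/2 = 113/2.
So Σ_{n ∈ Z} |c_n|^2 = 113/2.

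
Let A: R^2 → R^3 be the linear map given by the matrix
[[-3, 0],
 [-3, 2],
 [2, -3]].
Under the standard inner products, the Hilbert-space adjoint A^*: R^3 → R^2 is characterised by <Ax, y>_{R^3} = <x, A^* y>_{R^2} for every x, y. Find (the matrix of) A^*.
A^* = A^T =
[[-3, -3, 2],
 [0, 2, -3]]

For real matrices with standard dot products, the defining identity <Ax, y> = <x, A^* y> gives (Ax)^T y = x^T (A^*) y, i.e. x^T A^T y = x^T (A^*) y. Since this holds for all x, y, we must have A^* = A^T. Therefore
A^* =
[[-3, -3, 2],
 [0, 2, -3]].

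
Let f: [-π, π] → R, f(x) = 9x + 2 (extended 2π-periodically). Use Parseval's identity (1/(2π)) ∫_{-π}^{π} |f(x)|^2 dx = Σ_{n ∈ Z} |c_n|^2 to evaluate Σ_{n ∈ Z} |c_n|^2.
Σ |c_n|^2 = 27π^2 + 4

Expand and integrate term by term over [-π, π]:
  ∫ (9x)^2 dx = 81·(2π^3/3); ∫ 2·9·(2)·x dx = 0 (odd integrand); ∫ 2^2 dx = 4·2π.
So (1/(2π)) ∫_{-π}^{π} (9x + 2)^2 dx = 81π^2/3 + 4 = 27π^2 + 4.
Parseval ⇒ Σ |c_n|^2 = 27π^2 + 4.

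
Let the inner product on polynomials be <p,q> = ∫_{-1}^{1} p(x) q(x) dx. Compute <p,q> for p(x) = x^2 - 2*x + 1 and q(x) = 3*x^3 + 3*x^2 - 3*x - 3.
<p,q> = -16/5

Expand the product: p(x)·q(x) = 3*x^5 - 3*x^4 - 6*x^3 + 6*x^2 + 3*x - 3.
∫_{-1}^{1} of each monomial x^k gives [2/(k+1) if k even, 0 if k odd]. Integrating term-by-term (or equivalently evaluating the antiderivative F(x) = x^6/2 - 3*x^5/5 - 3*x^4/2 + 2*x^3 + 3*x^2/2 - 3*x at the endpoints):
  F(1) − F(−1) = -11/10 − (21/10) = -16/5.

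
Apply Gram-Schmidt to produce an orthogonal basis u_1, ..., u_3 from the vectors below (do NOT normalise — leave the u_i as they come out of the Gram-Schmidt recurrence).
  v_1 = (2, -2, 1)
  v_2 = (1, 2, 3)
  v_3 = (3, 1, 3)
Orthogonal basis:
  u_1 = (2, -2, 1)
  u_2 = (7/9, 20/9, 26/9)
  u_3 = (88/125, 11/25, -66/125)

Apply the Gram-Schmidt recurrence
  u_1 = v_1
  u_i = v_i − Σ_{j<i} ((v_i · u_j) / (u_j · u_j)) · u_j.

Step by step this gives:
  u_1 = (2, -2, 1)
  u_2 = (7/9, 20/9, 26/9)
  u_3 = (88/125, 11/25, -66/125)

Orthogonality check:
  u_2 · u_1 = 0 (should be 0)
  u_3 · u_1 = 0 (should be 0)
  u_3 · u_2 = 0 (should be 0)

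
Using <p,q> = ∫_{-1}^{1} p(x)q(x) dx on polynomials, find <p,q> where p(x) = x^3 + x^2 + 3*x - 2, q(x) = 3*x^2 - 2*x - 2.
<p,q> = -14/15

Expand the product: p(x)·q(x) = 3*x^5 + x^4 + 5*x^3 - 14*x^2 - 2*x + 4.
∫_{-1}^{1} of each monomial x^k gives [2/(k+1) if k even, 0 if k odd]. Integrating term-by-term (or equivalently evaluating the antiderivative F(x) = x^6/2 + x^5/5 + 5*x^4/4 - 14*x^3/3 - x^2 + 4*x at the endpoints):
  F(1) − F(−1) = 17/60 − (73/60) = -14/15.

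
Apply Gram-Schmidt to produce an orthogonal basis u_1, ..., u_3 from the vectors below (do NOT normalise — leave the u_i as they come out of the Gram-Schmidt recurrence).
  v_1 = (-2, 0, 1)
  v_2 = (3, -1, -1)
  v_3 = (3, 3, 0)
Orthogonal basis:
  u_1 = (-2, 0, 1)
  u_2 = (1/5, -1, 2/5)
  u_3 = (1, 1, 2)

Apply the Gram-Schmidt recurrence
  u_1 = v_1
  u_i = v_i − Σ_{j<i} ((v_i · u_j) / (u_j · u_j)) · u_j.

Step by step this gives:
  u_1 = (-2, 0, 1)
  u_2 = (1/5, -1, 2/5)
  u_3 = (1, 1, 2)

Orthogonality check:
  u_2 · u_1 = 0 (should be 0)
  u_3 · u_1 = 0 (should be 0)
  u_3 · u_2 = 0 (should be 0)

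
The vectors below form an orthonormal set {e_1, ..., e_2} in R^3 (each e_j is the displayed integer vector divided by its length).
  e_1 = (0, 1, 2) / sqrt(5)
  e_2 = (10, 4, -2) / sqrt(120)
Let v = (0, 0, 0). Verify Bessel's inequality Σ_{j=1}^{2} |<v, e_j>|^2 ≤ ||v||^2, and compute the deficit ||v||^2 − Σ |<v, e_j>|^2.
Σ |<v, e_j>|^2 = 0; ||v||^2 = 0; deficit = 0

Write each e_j = u_j / sqrt(<u_j, u_j>) where u_j is the displayed integer vector. Then <v, e_j> = <v, u_j> / sqrt(<u_j, u_j>), so |<v, e_j>|^2 = <v, u_j>^2 / <u_j, u_j>.
Coefficients: <v, e_1> = 0/sqrt(5), <v, e_2> = 0/sqrt(120).
Square and sum: Σ |<v, e_j>|^2 = 0.
Compute ||v||^2 = v·v = 0.
Deficit = 0 − 0 = 0 ≥ 0, confirming Bessel's inequality. (The deficit equals ||v − Σ <v,e_j> e_j||^2, the squared distance from v to span{e_j}.)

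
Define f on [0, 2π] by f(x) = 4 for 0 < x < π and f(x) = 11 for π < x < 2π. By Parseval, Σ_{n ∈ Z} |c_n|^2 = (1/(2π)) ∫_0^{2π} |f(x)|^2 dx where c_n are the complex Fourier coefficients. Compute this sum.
Σ |c_n|^2 = 137/2

Parseval equates the L^2 energy of f (normalised by 1/(2π)) with the ℓ^2 sum of its Fourier coefficients: (1/(2π)) ∫_0^{2π} |f|^2 = Σ |c_n|^2.
Compute the left side: (1/(2π)) [∫_0^π 4^2 dx + ∫_π^{2π} 11^2 dx] = (1/(2π)) · (16π + 121π) = (16 + 121)/2 = 137/2.
So Σ_{n ∈ Z} |c_n|^2 = 137/2.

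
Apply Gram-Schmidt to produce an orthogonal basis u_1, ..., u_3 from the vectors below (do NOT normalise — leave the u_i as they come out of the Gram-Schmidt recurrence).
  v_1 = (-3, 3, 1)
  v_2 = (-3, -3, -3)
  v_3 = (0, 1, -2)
Orthogonal basis:
  u_1 = (-3, 3, 1)
  u_2 = (-66/19, -48/19, -54/19)
  u_3 = (4/7, 8/7, -12/7)

Apply the Gram-Schmidt recurrence
  u_1 = v_1
  u_i = v_i − Σ_{j<i} ((v_i · u_j) / (u_j · u_j)) · u_j.

Step by step this gives:
  u_1 = (-3, 3, 1)
  u_2 = (-66/19, -48/19, -54/19)
  u_3 = (4/7, 8/7, -12/7)

Orthogonality check:
  u_2 · u_1 = 0 (should be 0)
  u_3 · u_1 = 0 (should be 0)
  u_3 · u_2 = 0 (should be 0)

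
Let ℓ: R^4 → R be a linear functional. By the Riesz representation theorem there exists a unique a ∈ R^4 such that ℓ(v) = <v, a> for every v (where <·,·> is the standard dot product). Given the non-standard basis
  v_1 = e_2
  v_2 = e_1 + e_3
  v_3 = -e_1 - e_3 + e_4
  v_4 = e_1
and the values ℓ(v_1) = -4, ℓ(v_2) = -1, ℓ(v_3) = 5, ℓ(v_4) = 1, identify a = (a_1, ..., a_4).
a = (1, -4, -2, 4)

Write a = (a_1, ..., a_4) in the standard basis. For each basis vector v_i, ℓ(v_i) = <v_i, a> is a linear equation in the a_j's. Collect the n equations into a matrix system V a = ℓ, where row i of V is v_i (expressed in the standard basis). Since V is invertible (lower-triangular with 1s on the diagonal, up to permutation), solve by back-substitution:
  V =
[[0, 1, 0, 0],
 [1, 0, 1, 0],
 [-1, 0, -1, 1],
 [1, 0, 0, 0]]
  V a = (-4, -1, 5, 1)
Solving gives a = (1, -4, -2, 4).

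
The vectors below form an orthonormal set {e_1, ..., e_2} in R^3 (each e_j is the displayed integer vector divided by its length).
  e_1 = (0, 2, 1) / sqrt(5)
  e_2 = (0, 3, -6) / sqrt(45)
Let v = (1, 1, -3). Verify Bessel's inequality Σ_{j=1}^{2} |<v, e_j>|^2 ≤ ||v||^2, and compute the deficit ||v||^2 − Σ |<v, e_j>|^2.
Σ |<v, e_j>|^2 = 10; ||v||^2 = 11; deficit = 1

Write each e_j = u_j / sqrt(<u_j, u_j>) where u_j is the displayed integer vector. Then <v, e_j> = <v, u_j> / sqrt(<u_j, u_j>), so |<v, e_j>|^2 = <v, u_j>^2 / <u_j, u_j>.
Coefficients: <v, e_1> = -1/sqrt(5), <v, e_2> = 21/sqrt(45).
Square and sum: Σ |<v, e_j>|^2 = 10.
Compute ||v||^2 = v·v = 11.
Deficit = 11 − 10 = 1 ≥ 0, confirming Bessel's inequality. (The deficit equals ||v − Σ <v,e_j> e_j||^2, the squared distance from v to span{e_j}.)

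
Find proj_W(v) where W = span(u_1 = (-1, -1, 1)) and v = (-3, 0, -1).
proj_W(v) = (-2/3, -2/3, 2/3)

Set up U = [u_1 | ... | u_1] ∈ R^(3×1). The projector onto W = col(U) is P = U (U^T U)^(-1) U^T.
Compute U^T U =
  [3],
and U^T v = (2).
Solve U^T U · c = U^T v for the coefficients: c = (2/3). The projection is proj_W(v) = U c.
Check: (v - proj_W(v)) · u_1 = 0  (should be 0).
Result: proj_W(v) = (-2/3, -2/3, 2/3).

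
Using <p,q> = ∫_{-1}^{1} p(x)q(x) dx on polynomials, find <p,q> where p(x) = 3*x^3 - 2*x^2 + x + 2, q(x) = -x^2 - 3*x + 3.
<p,q> = 28/15

Expand the product: p(x)·q(x) = -3*x^5 - 7*x^4 + 14*x^3 - 11*x^2 - 3*x + 6.
∫_{-1}^{1} of each monomial x^k gives [2/(k+1) if k even, 0 if k odd]. Integrating term-by-term (or equivalently evaluating the antiderivative F(x) = -x^6/2 - 7*x^5/5 + 7*x^4/2 - 11*x^3/3 - 3*x^2/2 + 6*x at the endpoints):
  F(1) − F(−1) = 73/30 − (17/30) = 28/15.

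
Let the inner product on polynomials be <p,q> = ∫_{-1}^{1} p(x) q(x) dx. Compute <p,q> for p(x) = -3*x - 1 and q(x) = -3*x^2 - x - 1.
<p,q> = 6

Expand the product: p(x)·q(x) = 9*x^3 + 6*x^2 + 4*x + 1.
∫_{-1}^{1} of each monomial x^k gives [2/(k+1) if k even, 0 if k odd]. Integrating term-by-term (or equivalently evaluating the antiderivative F(x) = 9*x^4/4 + 2*x^3 + 2*x^2 + x at the endpoints):
  F(1) − F(−1) = 29/4 − (5/4) = 6.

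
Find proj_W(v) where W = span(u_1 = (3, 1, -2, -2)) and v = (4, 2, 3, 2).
proj_W(v) = (2/3, 2/9, -4/9, -4/9)

Set up U = [u_1 | ... | u_1] ∈ R^(4×1). The projector onto W = col(U) is P = U (U^T U)^(-1) U^T.
Compute U^T U =
  [18],
and U^T v = (4).
Solve U^T U · c = U^T v for the coefficients: c = (2/9). The projection is proj_W(v) = U c.
Check: (v - proj_W(v)) · u_1 = 0  (should be 0).
Result: proj_W(v) = (2/3, 2/9, -4/9, -4/9).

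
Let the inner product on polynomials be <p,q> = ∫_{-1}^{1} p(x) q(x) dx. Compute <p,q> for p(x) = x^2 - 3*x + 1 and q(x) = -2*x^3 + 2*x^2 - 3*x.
<p,q> = 158/15

Expand the product: p(x)·q(x) = -2*x^5 + 8*x^4 - 11*x^3 + 11*x^2 - 3*x.
∫_{-1}^{1} of each monomial x^k gives [2/(k+1) if k even, 0 if k odd]. Integrating term-by-term (or equivalently evaluating the antiderivative F(x) = -x^6/3 + 8*x^5/5 - 11*x^4/4 + 11*x^3/3 - 3*x^2/2 at the endpoints):
  F(1) − F(−1) = 41/60 − (-197/20) = 158/15.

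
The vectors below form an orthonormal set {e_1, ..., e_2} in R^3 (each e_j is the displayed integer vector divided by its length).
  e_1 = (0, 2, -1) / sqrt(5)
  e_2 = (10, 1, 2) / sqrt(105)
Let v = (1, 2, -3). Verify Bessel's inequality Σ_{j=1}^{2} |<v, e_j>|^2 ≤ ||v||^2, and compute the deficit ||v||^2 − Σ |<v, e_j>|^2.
Σ |<v, e_j>|^2 = 71/7; ||v||^2 = 14; deficit = 27/7

Write each e_j = u_j / sqrt(<u_j, u_j>) where u_j is the displayed integer vector. Then <v, e_j> = <v, u_j> / sqrt(<u_j, u_j>), so |<v, e_j>|^2 = <v, u_j>^2 / <u_j, u_j>.
Coefficients: <v, e_1> = 7/sqrt(5), <v, e_2> = 6/sqrt(105).
Square and sum: Σ |<v, e_j>|^2 = 71/7.
Compute ||v||^2 = v·v = 14.
Deficit = 14 − 71/7 = 27/7 ≥ 0, confirming Bessel's inequality. (The deficit equals ||v − Σ <v,e_j> e_j||^2, the squared distance from v to span{e_j}.)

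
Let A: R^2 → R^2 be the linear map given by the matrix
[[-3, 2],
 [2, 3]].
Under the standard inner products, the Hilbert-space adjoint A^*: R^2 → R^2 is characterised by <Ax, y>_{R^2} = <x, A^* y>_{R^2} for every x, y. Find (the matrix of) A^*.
A^* = A^T =
[[-3, 2],
 [2, 3]]

For real matrices with standard dot products, the defining identity <Ax, y> = <x, A^* y> gives (Ax)^T y = x^T (A^*) y, i.e. x^T A^T y = x^T (A^*) y. Since this holds for all x, y, we must have A^* = A^T. Therefore
A^* =
[[-3, 2],
 [2, 3]].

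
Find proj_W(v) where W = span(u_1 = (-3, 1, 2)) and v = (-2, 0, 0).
proj_W(v) = (-9/7, 3/7, 6/7)

Set up U = [u_1 | ... | u_1] ∈ R^(3×1). The projector onto W = col(U) is P = U (U^T U)^(-1) U^T.
Compute U^T U =
  [14],
and U^T v = (6).
Solve U^T U · c = U^T v for the coefficients: c = (3/7). The projection is proj_W(v) = U c.
Check: (v - proj_W(v)) · u_1 = 0  (should be 0).
Result: proj_W(v) = (-9/7, 3/7, 6/7).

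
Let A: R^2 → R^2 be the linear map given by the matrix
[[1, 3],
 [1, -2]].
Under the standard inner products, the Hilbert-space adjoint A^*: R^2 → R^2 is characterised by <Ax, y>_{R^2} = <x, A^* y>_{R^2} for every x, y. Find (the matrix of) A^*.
A^* = A^T =
[[1, 1],
 [3, -2]]

For real matrices with standard dot products, the defining identity <Ax, y> = <x, A^* y> gives (Ax)^T y = x^T (A^*) y, i.e. x^T A^T y = x^T (A^*) y. Since this holds for all x, y, we must have A^* = A^T. Therefore
A^* =
[[1, 1],
 [3, -2]].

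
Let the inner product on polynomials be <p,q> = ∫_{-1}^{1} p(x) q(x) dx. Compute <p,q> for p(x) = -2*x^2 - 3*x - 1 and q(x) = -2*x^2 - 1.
<p,q> = 94/15

Expand the product: p(x)·q(x) = 4*x^4 + 6*x^3 + 4*x^2 + 3*x + 1.
∫_{-1}^{1} of each monomial x^k gives [2/(k+1) if k even, 0 if k odd]. Integrating term-by-term (or equivalently evaluating the antiderivative F(x) = 4*x^5/5 + 3*x^4/2 + 4*x^3/3 + 3*x^2/2 + x at the endpoints):
  F(1) − F(−1) = 92/15 − (-2/15) = 94/15.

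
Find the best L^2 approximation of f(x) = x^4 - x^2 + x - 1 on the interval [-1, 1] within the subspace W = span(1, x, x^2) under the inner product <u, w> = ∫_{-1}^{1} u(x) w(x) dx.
g(x) = -x^2/7 + x - 38/35

The best approximation g ∈ W is the orthogonal projection of f onto W. Writing g = a_0 + a_1 x + a_2 x^2, the coefficients solve the normal equations G · a = b where
  G_{ij} = <φ_i, φ_j> and b_i = <f, φ_i>, with φ_0 = 1, φ_1 = x, φ_2 = x^2.
G =
  [2, 0, 2/3]
  [0, 2/3, 0]
  [2/3, 0, 2/5],
b = (-34/15, 2/3, -82/105).
Solving gives a_0 = -38/35, a_1 = 1, a_2 = -1/7, so
  g(x) = -x^2/7 + x - 38/35.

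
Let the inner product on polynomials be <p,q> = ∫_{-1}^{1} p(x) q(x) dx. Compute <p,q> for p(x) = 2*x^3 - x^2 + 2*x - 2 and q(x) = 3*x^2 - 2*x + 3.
<p,q> = -352/15

Expand the product: p(x)·q(x) = 6*x^5 - 7*x^4 + 14*x^3 - 13*x^2 + 10*x - 6.
∫_{-1}^{1} of each monomial x^k gives [2/(k+1) if k even, 0 if k odd]. Integrating term-by-term (or equivalently evaluating the antiderivative F(x) = x^6 - 7*x^5/5 + 7*x^4/2 - 13*x^3/3 + 5*x^2 - 6*x at the endpoints):
  F(1) − F(−1) = -67/30 − (637/30) = -352/15.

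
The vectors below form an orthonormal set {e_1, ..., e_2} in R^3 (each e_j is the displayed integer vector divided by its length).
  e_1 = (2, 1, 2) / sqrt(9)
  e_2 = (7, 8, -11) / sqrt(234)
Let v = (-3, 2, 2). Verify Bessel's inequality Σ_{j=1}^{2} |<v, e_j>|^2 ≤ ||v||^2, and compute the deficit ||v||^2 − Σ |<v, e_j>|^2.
Σ |<v, e_j>|^2 = 81/26; ||v||^2 = 17; deficit = 361/26

Write each e_j = u_j / sqrt(<u_j, u_j>) where u_j is the displayed integer vector. Then <v, e_j> = <v, u_j> / sqrt(<u_j, u_j>), so |<v, e_j>|^2 = <v, u_j>^2 / <u_j, u_j>.
Coefficients: <v, e_1> = 0/sqrt(9), <v, e_2> = -27/sqrt(234).
Square and sum: Σ |<v, e_j>|^2 = 81/26.
Compute ||v||^2 = v·v = 17.
Deficit = 17 − 81/26 = 361/26 ≥ 0, confirming Bessel's inequality. (The deficit equals ||v − Σ <v,e_j> e_j||^2, the squared distance from v to span{e_j}.)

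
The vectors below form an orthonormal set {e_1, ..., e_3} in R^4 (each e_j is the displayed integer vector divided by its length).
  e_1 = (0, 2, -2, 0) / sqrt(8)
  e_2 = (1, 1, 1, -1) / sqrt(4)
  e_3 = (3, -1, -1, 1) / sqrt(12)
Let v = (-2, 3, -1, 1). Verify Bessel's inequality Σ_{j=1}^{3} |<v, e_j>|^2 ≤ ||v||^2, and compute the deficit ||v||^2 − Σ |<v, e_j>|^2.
Σ |<v, e_j>|^2 = 37/3; ||v||^2 = 15; deficit = 8/3

Write each e_j = u_j / sqrt(<u_j, u_j>) where u_j is the displayed integer vector. Then <v, e_j> = <v, u_j> / sqrt(<u_j, u_j>), so |<v, e_j>|^2 = <v, u_j>^2 / <u_j, u_j>.
Coefficients: <v, e_1> = 8/sqrt(8), <v, e_2> = -1/sqrt(4), <v, e_3> = -7/sqrt(12).
Square and sum: Σ |<v, e_j>|^2 = 37/3.
Compute ||v||^2 = v·v = 15.
Deficit = 15 − 37/3 = 8/3 ≥ 0, confirming Bessel's inequality. (The deficit equals ||v − Σ <v,e_j> e_j||^2, the squared distance from v to span{e_j}.)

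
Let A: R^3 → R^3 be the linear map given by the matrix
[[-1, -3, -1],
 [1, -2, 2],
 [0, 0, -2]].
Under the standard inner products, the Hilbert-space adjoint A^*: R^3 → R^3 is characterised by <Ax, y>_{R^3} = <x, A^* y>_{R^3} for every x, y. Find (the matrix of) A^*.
A^* = A^T =
[[-1, 1, 0],
 [-3, -2, 0],
 [-1, 2, -2]]

For real matrices with standard dot products, the defining identity <Ax, y> = <x, A^* y> gives (Ax)^T y = x^T (A^*) y, i.e. x^T A^T y = x^T (A^*) y. Since this holds for all x, y, we must have A^* = A^T. Therefore
A^* =
[[-1, 1, 0],
 [-3, -2, 0],
 [-1, 2, -2]].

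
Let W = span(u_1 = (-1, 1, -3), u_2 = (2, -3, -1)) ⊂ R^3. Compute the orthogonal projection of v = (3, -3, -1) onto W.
proj_W(v) = (7/3, -52/15, -14/15)

Set up U = [u_1 | ... | u_2] ∈ R^(3×2). The projector onto W = col(U) is P = U (U^T U)^(-1) U^T.
Compute U^T U =
  [11, -2]
  [-2, 14],
and U^T v = (-3, 16).
Solve U^T U · c = U^T v for the coefficients: c = (-1/15, 17/15). The projection is proj_W(v) = U c.
Check: (v - proj_W(v)) · u_1 = 0  (should be 0).
Check: (v - proj_W(v)) · u_2 = 0  (should be 0).
Result: proj_W(v) = (7/3, -52/15, -14/15).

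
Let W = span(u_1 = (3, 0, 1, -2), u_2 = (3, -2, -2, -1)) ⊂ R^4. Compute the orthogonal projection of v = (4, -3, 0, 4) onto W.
proj_W(v) = (106/57, -320/171, -374/171, -52/171)

Set up U = [u_1 | ... | u_2] ∈ R^(4×2). The projector onto W = col(U) is P = U (U^T U)^(-1) U^T.
Compute U^T U =
  [14, 9]
  [9, 18],
and U^T v = (4, 14).
Solve U^T U · c = U^T v for the coefficients: c = (-6/19, 160/171). The projection is proj_W(v) = U c.
Check: (v - proj_W(v)) · u_1 = 0  (should be 0).
Check: (v - proj_W(v)) · u_2 = 0  (should be 0).
Result: proj_W(v) = (106/57, -320/171, -374/171, -52/171).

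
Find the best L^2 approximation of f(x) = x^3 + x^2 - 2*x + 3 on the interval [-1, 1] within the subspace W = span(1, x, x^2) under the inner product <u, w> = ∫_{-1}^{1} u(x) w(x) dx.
g(x) = x^2 - 7*x/5 + 3

The best approximation g ∈ W is the orthogonal projection of f onto W. Writing g = a_0 + a_1 x + a_2 x^2, the coefficients solve the normal equations G · a = b where
  G_{ij} = <φ_i, φ_j> and b_i = <f, φ_i>, with φ_0 = 1, φ_1 = x, φ_2 = x^2.
G =
  [2, 0, 2/3]
  [0, 2/3, 0]
  [2/3, 0, 2/5],
b = (20/3, -14/15, 12/5).
Solving gives a_0 = 3, a_1 = -7/5, a_2 = 1, so
  g(x) = x^2 - 7*x/5 + 3.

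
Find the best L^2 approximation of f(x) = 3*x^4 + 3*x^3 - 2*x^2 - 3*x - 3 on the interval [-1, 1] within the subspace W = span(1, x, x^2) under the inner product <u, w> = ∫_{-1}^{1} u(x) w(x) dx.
g(x) = 4*x^2/7 - 6*x/5 - 114/35

The best approximation g ∈ W is the orthogonal projection of f onto W. Writing g = a_0 + a_1 x + a_2 x^2, the coefficients solve the normal equations G · a = b where
  G_{ij} = <φ_i, φ_j> and b_i = <f, φ_i>, with φ_0 = 1, φ_1 = x, φ_2 = x^2.
G =
  [2, 0, 2/3]
  [0, 2/3, 0]
  [2/3, 0, 2/5],
b = (-92/15, -4/5, -68/35).
Solving gives a_0 = -114/35, a_1 = -6/5, a_2 = 4/7, so
  g(x) = 4*x^2/7 - 6*x/5 - 114/35.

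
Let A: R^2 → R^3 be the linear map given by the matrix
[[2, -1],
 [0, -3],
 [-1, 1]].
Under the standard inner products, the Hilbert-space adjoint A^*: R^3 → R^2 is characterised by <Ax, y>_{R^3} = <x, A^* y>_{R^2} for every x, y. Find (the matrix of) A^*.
A^* = A^T =
[[2, 0, -1],
 [-1, -3, 1]]

For real matrices with standard dot products, the defining identity <Ax, y> = <x, A^* y> gives (Ax)^T y = x^T (A^*) y, i.e. x^T A^T y = x^T (A^*) y. Since this holds for all x, y, we must have A^* = A^T. Therefore
A^* =
[[2, 0, -1],
 [-1, -3, 1]].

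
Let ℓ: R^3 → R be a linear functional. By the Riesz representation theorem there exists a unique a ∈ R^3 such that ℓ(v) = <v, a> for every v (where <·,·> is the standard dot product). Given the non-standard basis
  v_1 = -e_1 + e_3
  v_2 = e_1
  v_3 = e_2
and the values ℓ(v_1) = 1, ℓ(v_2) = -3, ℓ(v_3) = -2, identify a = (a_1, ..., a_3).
a = (-3, -2, -2)

Write a = (a_1, ..., a_3) in the standard basis. For each basis vector v_i, ℓ(v_i) = <v_i, a> is a linear equation in the a_j's. Collect the n equations into a matrix system V a = ℓ, where row i of V is v_i (expressed in the standard basis). Since V is invertible (lower-triangular with 1s on the diagonal, up to permutation), solve by back-substitution:
  V =
[[-1, 0, 1],
 [1, 0, 0],
 [0, 1, 0]]
  V a = (1, -3, -2)
Solving gives a = (-3, -2, -2).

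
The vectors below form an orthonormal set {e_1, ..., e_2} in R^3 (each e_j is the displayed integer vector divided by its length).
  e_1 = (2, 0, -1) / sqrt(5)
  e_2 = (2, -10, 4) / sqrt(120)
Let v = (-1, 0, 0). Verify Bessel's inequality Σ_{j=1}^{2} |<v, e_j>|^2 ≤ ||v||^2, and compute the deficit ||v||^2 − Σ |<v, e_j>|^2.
Σ |<v, e_j>|^2 = 5/6; ||v||^2 = 1; deficit = 1/6

Write each e_j = u_j / sqrt(<u_j, u_j>) where u_j is the displayed integer vector. Then <v, e_j> = <v, u_j> / sqrt(<u_j, u_j>), so |<v, e_j>|^2 = <v, u_j>^2 / <u_j, u_j>.
Coefficients: <v, e_1> = -2/sqrt(5), <v, e_2> = -2/sqrt(120).
Square and sum: Σ |<v, e_j>|^2 = 5/6.
Compute ||v||^2 = v·v = 1.
Deficit = 1 − 5/6 = 1/6 ≥ 0, confirming Bessel's inequality. (The deficit equals ||v − Σ <v,e_j> e_j||^2, the squared distance from v to span{e_j}.)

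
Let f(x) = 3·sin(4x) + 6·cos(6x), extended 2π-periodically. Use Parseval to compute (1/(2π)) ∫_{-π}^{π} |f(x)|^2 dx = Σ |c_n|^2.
Σ |c_n|^2 = 45/2

Expand |f|^2 and use orthogonality of {sin(nx), cos(mx)} on [-π, π]:
  ∫_{-π}^{π} sin(nx)^2 dx = π, ∫ cos(mx)^2 dx = π, and cross terms integrate to 0.
So ∫_{-π}^{π} f(x)^2 dx = 3^2 · π + 6^2 · π = (9 + 36)π.
Divide by 2π: (9 + 36)/2 = 45/2.
By Parseval, this equals Σ |c_n|^2.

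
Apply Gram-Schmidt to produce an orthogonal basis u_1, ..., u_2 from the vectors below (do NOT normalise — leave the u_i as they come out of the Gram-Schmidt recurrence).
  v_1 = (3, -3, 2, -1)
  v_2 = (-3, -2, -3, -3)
Orthogonal basis:
  u_1 = (3, -3, 2, -1)
  u_2 = (-51/23, -64/23, -57/23, -75/23)

Apply the Gram-Schmidt recurrence
  u_1 = v_1
  u_i = v_i − Σ_{j<i} ((v_i · u_j) / (u_j · u_j)) · u_j.

Step by step this gives:
  u_1 = (3, -3, 2, -1)
  u_2 = (-51/23, -64/23, -57/23, -75/23)

Orthogonality check:
  u_2 · u_1 = 0 (should be 0)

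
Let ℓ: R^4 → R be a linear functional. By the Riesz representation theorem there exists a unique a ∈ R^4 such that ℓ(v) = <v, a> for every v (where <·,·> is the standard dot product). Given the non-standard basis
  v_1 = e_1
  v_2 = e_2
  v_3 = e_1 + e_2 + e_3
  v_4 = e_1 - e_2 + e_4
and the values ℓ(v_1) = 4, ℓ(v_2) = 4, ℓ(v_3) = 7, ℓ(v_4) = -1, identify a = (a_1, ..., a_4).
a = (4, 4, -1, -1)

Write a = (a_1, ..., a_4) in the standard basis. For each basis vector v_i, ℓ(v_i) = <v_i, a> is a linear equation in the a_j's. Collect the n equations into a matrix system V a = ℓ, where row i of V is v_i (expressed in the standard basis). Since V is invertible (lower-triangular with 1s on the diagonal, up to permutation), solve by back-substitution:
  V =
[[1, 0, 0, 0],
 [0, 1, 0, 0],
 [1, 1, 1, 0],
 [1, -1, 0, 1]]
  V a = (4, 4, 7, -1)
Solving gives a = (4, 4, -1, -1).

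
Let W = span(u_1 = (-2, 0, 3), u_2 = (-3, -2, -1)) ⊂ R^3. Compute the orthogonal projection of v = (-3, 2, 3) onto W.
proj_W(v) = (-351/173, 38/173, 631/173)

Set up U = [u_1 | ... | u_2] ∈ R^(3×2). The projector onto W = col(U) is P = U (U^T U)^(-1) U^T.
Compute U^T U =
  [13, 3]
  [3, 14],
and U^T v = (15, 2).
Solve U^T U · c = U^T v for the coefficients: c = (204/173, -19/173). The projection is proj_W(v) = U c.
Check: (v - proj_W(v)) · u_1 = 0  (should be 0).
Check: (v - proj_W(v)) · u_2 = 0  (should be 0).
Result: proj_W(v) = (-351/173, 38/173, 631/173).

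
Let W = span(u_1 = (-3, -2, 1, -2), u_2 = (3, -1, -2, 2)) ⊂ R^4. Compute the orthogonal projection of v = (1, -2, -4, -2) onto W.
proj_W(v) = (24/31, -89/31, -43/31, 16/31)

Set up U = [u_1 | ... | u_2] ∈ R^(4×2). The projector onto W = col(U) is P = U (U^T U)^(-1) U^T.
Compute U^T U =
  [18, -13]
  [-13, 18],
and U^T v = (1, 9).
Solve U^T U · c = U^T v for the coefficients: c = (27/31, 35/31). The projection is proj_W(v) = U c.
Check: (v - proj_W(v)) · u_1 = 0  (should be 0).
Check: (v - proj_W(v)) · u_2 = 0  (should be 0).
Result: proj_W(v) = (24/31, -89/31, -43/31, 16/31).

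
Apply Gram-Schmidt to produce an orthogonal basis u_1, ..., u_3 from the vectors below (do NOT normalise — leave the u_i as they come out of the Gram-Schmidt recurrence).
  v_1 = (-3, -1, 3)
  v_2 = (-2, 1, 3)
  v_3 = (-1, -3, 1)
Orthogonal basis:
  u_1 = (-3, -1, 3)
  u_2 = (4/19, 33/19, 15/19)
  u_3 = (24/35, -12/35, 4/7)

Apply the Gram-Schmidt recurrence
  u_1 = v_1
  u_i = v_i − Σ_{j<i} ((v_i · u_j) / (u_j · u_j)) · u_j.

Step by step this gives:
  u_1 = (-3, -1, 3)
  u_2 = (4/19, 33/19, 15/19)
  u_3 = (24/35, -12/35, 4/7)

Orthogonality check:
  u_2 · u_1 = 0 (should be 0)
  u_3 · u_1 = 0 (should be 0)
  u_3 · u_2 = 0 (should be 0)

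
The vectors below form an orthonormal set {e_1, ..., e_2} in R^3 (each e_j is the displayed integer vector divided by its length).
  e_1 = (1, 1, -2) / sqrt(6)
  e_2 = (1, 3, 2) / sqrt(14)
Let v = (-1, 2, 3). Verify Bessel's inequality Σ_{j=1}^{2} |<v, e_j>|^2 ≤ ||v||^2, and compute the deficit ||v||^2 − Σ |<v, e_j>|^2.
Σ |<v, e_j>|^2 = 269/21; ||v||^2 = 14; deficit = 25/21

Write each e_j = u_j / sqrt(<u_j, u_j>) where u_j is the displayed integer vector. Then <v, e_j> = <v, u_j> / sqrt(<u_j, u_j>), so |<v, e_j>|^2 = <v, u_j>^2 / <u_j, u_j>.
Coefficients: <v, e_1> = -5/sqrt(6), <v, e_2> = 11/sqrt(14).
Square and sum: Σ |<v, e_j>|^2 = 269/21.
Compute ||v||^2 = v·v = 14.
Deficit = 14 − 269/21 = 25/21 ≥ 0, confirming Bessel's inequality. (The deficit equals ||v − Σ <v,e_j> e_j||^2, the squared distance from v to span{e_j}.)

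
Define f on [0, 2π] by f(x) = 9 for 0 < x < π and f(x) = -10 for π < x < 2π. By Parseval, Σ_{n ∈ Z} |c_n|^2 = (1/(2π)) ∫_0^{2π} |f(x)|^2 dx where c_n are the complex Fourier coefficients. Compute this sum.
Σ |c_n|^2 = 181/2

Parseval equates the L^2 energy of f (normalised by 1/(2π)) with the ℓ^2 sum of its Fourier coefficients: (1/(2π)) ∫_0^{2π} |f|^2 = Σ |c_n|^2.
Compute the left side: (1/(2π)) [∫_0^π 9^2 dx + ∫_π^{2π} (-10)^2 dx] = (1/(2π)) · (81π + 100π) = (81 + 100)/2 = 181/2.
So Σ_{n ∈ Z} |c_n|^2 = 181/2.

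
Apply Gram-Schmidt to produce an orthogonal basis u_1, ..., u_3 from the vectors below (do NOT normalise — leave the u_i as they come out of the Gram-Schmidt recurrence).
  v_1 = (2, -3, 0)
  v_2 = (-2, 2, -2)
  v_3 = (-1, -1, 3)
Orthogonal basis:
  u_1 = (2, -3, 0)
  u_2 = (-6/13, -4/13, -2)
  u_3 = (-12/7, -8/7, 4/7)

Apply the Gram-Schmidt recurrence
  u_1 = v_1
  u_i = v_i − Σ_{j<i} ((v_i · u_j) / (u_j · u_j)) · u_j.

Step by step this gives:
  u_1 = (2, -3, 0)
  u_2 = (-6/13, -4/13, -2)
  u_3 = (-12/7, -8/7, 4/7)

Orthogonality check:
  u_2 · u_1 = 0 (should be 0)
  u_3 · u_1 = 0 (should be 0)
  u_3 · u_2 = 0 (should be 0)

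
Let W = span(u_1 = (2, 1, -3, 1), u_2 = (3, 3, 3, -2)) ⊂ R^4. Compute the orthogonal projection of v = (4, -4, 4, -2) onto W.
proj_W(v) = (104/461, 382/461, 1494/461, -718/461)

Set up U = [u_1 | ... | u_2] ∈ R^(4×2). The projector onto W = col(U) is P = U (U^T U)^(-1) U^T.
Compute U^T U =
  [15, -2]
  [-2, 31],
and U^T v = (-10, 16).
Solve U^T U · c = U^T v for the coefficients: c = (-278/461, 220/461). The projection is proj_W(v) = U c.
Check: (v - proj_W(v)) · u_1 = 0  (should be 0).
Check: (v - proj_W(v)) · u_2 = 0  (should be 0).
Result: proj_W(v) = (104/461, 382/461, 1494/461, -718/461).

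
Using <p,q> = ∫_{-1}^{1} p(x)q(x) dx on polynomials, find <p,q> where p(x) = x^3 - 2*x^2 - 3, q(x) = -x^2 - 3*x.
<p,q> = 8/5

Expand the product: p(x)·q(x) = -x^5 - x^4 + 6*x^3 + 3*x^2 + 9*x.
∫_{-1}^{1} of each monomial x^k gives [2/(k+1) if k even, 0 if k odd]. Integrating term-by-term (or equivalently evaluating the antiderivative F(x) = -x^6/6 - x^5/5 + 3*x^4/2 + x^3 + 9*x^2/2 at the endpoints):
  F(1) − F(−1) = 199/30 − (151/30) = 8/5.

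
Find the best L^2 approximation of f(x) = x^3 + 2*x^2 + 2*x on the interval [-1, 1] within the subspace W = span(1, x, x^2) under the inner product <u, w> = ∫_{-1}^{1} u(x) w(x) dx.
g(x) = 2*x^2 + 13*x/5

The best approximation g ∈ W is the orthogonal projection of f onto W. Writing g = a_0 + a_1 x + a_2 x^2, the coefficients solve the normal equations G · a = b where
  G_{ij} = <φ_i, φ_j> and b_i = <f, φ_i>, with φ_0 = 1, φ_1 = x, φ_2 = x^2.
G =
  [2, 0, 2/3]
  [0, 2/3, 0]
  [2/3, 0, 2/5],
b = (4/3, 26/15, 4/5).
Solving gives a_0 = 0, a_1 = 13/5, a_2 = 2, so
  g(x) = 2*x^2 + 13*x/5.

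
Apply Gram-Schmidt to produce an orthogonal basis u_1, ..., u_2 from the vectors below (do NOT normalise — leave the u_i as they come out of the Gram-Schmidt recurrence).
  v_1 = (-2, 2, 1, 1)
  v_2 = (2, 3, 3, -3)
Orthogonal basis:
  u_1 = (-2, 2, 1, 1)
  u_2 = (12/5, 13/5, 14/5, -16/5)

Apply the Gram-Schmidt recurrence
  u_1 = v_1
  u_i = v_i − Σ_{j<i} ((v_i · u_j) / (u_j · u_j)) · u_j.

Step by step this gives:
  u_1 = (-2, 2, 1, 1)
  u_2 = (12/5, 13/5, 14/5, -16/5)

Orthogonality check:
  u_2 · u_1 = 0 (should be 0)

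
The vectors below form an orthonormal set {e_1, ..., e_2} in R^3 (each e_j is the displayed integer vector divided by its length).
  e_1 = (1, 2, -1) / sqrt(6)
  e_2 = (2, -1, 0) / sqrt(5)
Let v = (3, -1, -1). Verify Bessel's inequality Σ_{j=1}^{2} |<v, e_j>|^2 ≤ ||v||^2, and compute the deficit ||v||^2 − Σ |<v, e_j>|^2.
Σ |<v, e_j>|^2 = 157/15; ||v||^2 = 11; deficit = 8/15

Write each e_j = u_j / sqrt(<u_j, u_j>) where u_j is the displayed integer vector. Then <v, e_j> = <v, u_j> / sqrt(<u_j, u_j>), so |<v, e_j>|^2 = <v, u_j>^2 / <u_j, u_j>.
Coefficients: <v, e_1> = 2/sqrt(6), <v, e_2> = 7/sqrt(5).
Square and sum: Σ |<v, e_j>|^2 = 157/15.
Compute ||v||^2 = v·v = 11.
Deficit = 11 − 157/15 = 8/15 ≥ 0, confirming Bessel's inequality. (The deficit equals ||v − Σ <v,e_j> e_j||^2, the squared distance from v to span{e_j}.)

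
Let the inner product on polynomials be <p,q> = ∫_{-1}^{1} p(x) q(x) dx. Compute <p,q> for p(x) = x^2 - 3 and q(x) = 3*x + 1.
<p,q> = -16/3

Expand the product: p(x)·q(x) = 3*x^3 + x^2 - 9*x - 3.
∫_{-1}^{1} of each monomial x^k gives [2/(k+1) if k even, 0 if k odd]. Integrating term-by-term (or equivalently evaluating the antiderivative F(x) = 3*x^4/4 + x^3/3 - 9*x^2/2 - 3*x at the endpoints):
  F(1) − F(−1) = -77/12 − (-13/12) = -16/3.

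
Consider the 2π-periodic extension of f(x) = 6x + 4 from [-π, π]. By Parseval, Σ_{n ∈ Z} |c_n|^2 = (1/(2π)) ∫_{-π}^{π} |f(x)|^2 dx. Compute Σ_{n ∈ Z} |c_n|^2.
Σ |c_n|^2 = 12π^2 + 16

Expand and integrate term by term over [-π, π]:
  ∫ (6x)^2 dx = 36·(2π^3/3); ∫ 2·6·(4)·x dx = 0 (odd integrand); ∫ 4^2 dx = 16·2π.
So (1/(2π)) ∫_{-π}^{π} (6x + 4)^2 dx = 36π^2/3 + 16 = 12π^2 + 16.
Parseval ⇒ Σ |c_n|^2 = 12π^2 + 16.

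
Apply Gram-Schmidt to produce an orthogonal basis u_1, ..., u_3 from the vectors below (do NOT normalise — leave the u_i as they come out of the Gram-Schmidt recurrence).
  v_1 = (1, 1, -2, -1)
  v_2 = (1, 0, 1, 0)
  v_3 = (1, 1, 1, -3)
Orthogonal basis:
  u_1 = (1, 1, -2, -1)
  u_2 = (8/7, 1/7, 5/7, -1/7)
  u_3 = (-12/13, 5/13, 12/13, -31/13)

Apply the Gram-Schmidt recurrence
  u_1 = v_1
  u_i = v_i − Σ_{j<i} ((v_i · u_j) / (u_j · u_j)) · u_j.

Step by step this gives:
  u_1 = (1, 1, -2, -1)
  u_2 = (8/7, 1/7, 5/7, -1/7)
  u_3 = (-12/13, 5/13, 12/13, -31/13)

Orthogonality check:
  u_2 · u_1 = 0 (should be 0)
  u_3 · u_1 = 0 (should be 0)
  u_3 · u_2 = 0 (should be 0)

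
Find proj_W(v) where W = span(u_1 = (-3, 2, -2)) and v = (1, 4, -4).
proj_W(v) = (-39/17, 26/17, -26/17)

Set up U = [u_1 | ... | u_1] ∈ R^(3×1). The projector onto W = col(U) is P = U (U^T U)^(-1) U^T.
Compute U^T U =
  [17],
and U^T v = (13).
Solve U^T U · c = U^T v for the coefficients: c = (13/17). The projection is proj_W(v) = U c.
Check: (v - proj_W(v)) · u_1 = 0  (should be 0).
Result: proj_W(v) = (-39/17, 26/17, -26/17).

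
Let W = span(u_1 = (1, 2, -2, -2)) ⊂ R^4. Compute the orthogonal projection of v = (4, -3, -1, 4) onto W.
proj_W(v) = (-8/13, -16/13, 16/13, 16/13)

Set up U = [u_1 | ... | u_1] ∈ R^(4×1). The projector onto W = col(U) is P = U (U^T U)^(-1) U^T.
Compute U^T U =
  [13],
and U^T v = (-8).
Solve U^T U · c = U^T v for the coefficients: c = (-8/13). The projection is proj_W(v) = U c.
Check: (v - proj_W(v)) · u_1 = 0  (should be 0).
Result: proj_W(v) = (-8/13, -16/13, 16/13, 16/13).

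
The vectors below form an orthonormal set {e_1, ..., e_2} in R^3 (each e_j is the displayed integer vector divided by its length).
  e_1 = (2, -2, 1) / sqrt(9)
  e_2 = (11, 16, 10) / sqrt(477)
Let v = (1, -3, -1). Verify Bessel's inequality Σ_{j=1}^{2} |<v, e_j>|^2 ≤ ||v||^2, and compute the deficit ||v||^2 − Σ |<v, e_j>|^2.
Σ |<v, e_j>|^2 = 534/53; ||v||^2 = 11; deficit = 49/53

Write each e_j = u_j / sqrt(<u_j, u_j>) where u_j is the displayed integer vector. Then <v, e_j> = <v, u_j> / sqrt(<u_j, u_j>), so |<v, e_j>|^2 = <v, u_j>^2 / <u_j, u_j>.
Coefficients: <v, e_1> = 7/sqrt(9), <v, e_2> = -47/sqrt(477).
Square and sum: Σ |<v, e_j>|^2 = 534/53.
Compute ||v||^2 = v·v = 11.
Deficit = 11 − 534/53 = 49/53 ≥ 0, confirming Bessel's inequality. (The deficit equals ||v − Σ <v,e_j> e_j||^2, the squared distance from v to span{e_j}.)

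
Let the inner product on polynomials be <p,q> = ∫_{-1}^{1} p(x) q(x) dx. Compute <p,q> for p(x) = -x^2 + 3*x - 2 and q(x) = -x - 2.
<p,q> = 22/3

Expand the product: p(x)·q(x) = x^3 - x^2 - 4*x + 4.
∫_{-1}^{1} of each monomial x^k gives [2/(k+1) if k even, 0 if k odd]. Integrating term-by-term (or equivalently evaluating the antiderivative F(x) = x^4/4 - x^3/3 - 2*x^2 + 4*x at the endpoints):
  F(1) − F(−1) = 23/12 − (-65/12) = 22/3.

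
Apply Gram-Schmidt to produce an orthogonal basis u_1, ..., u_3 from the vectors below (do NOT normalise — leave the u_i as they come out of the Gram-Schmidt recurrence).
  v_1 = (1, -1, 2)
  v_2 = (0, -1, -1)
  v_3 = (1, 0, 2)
Orthogonal basis:
  u_1 = (1, -1, 2)
  u_2 = (1/6, -7/6, -2/3)
  u_3 = (3/11, 1/11, -1/11)

Apply the Gram-Schmidt recurrence
  u_1 = v_1
  u_i = v_i − Σ_{j<i} ((v_i · u_j) / (u_j · u_j)) · u_j.

Step by step this gives:
  u_1 = (1, -1, 2)
  u_2 = (1/6, -7/6, -2/3)
  u_3 = (3/11, 1/11, -1/11)

Orthogonality check:
  u_2 · u_1 = 0 (should be 0)
  u_3 · u_1 = 0 (should be 0)
  u_3 · u_2 = 0 (should be 0)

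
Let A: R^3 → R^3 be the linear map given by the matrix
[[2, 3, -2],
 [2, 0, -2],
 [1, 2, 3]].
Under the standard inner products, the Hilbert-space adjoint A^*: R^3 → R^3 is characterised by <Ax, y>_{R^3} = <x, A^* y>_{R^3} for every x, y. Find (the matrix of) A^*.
A^* = A^T =
[[2, 2, 1],
 [3, 0, 2],
 [-2, -2, 3]]

For real matrices with standard dot products, the defining identity <Ax, y> = <x, A^* y> gives (Ax)^T y = x^T (A^*) y, i.e. x^T A^T y = x^T (A^*) y. Since this holds for all x, y, we must have A^* = A^T. Therefore
A^* =
[[2, 2, 1],
 [3, 0, 2],
 [-2, -2, 3]].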